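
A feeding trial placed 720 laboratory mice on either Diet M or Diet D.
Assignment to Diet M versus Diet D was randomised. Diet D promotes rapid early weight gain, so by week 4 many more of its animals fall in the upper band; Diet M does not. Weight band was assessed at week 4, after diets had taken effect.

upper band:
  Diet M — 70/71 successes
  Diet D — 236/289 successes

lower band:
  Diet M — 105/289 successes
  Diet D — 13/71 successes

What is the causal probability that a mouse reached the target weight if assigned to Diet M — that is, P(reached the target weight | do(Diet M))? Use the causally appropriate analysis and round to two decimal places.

0.49

Week-4 weight band is recorded after the diet and is itself shifted by it — it sits on the causal path from diet to outcome. Conditioning on a mediator would strip out part of the effect we want; the pooled comparison gives the total causal effect.
So P(outcome | do(Diet M)) is just the pooled rate for Diet M: 175/360 = 0.486.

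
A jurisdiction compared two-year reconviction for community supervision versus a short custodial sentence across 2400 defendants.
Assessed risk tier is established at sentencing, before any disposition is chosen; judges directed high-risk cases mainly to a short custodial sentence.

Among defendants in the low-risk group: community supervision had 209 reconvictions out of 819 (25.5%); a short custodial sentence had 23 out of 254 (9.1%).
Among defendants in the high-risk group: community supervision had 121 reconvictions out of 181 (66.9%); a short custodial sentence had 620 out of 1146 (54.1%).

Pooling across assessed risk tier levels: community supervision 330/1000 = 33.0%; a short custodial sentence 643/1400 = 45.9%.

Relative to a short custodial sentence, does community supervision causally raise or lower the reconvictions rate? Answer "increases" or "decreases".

increases

The stratified and pooled comparisons disagree (a short custodial sentence wins within each assessed risk tier; community supervision wins overall), so the answer turns on the causal role of assessed risk tier.
Since assessed risk tier is a pre-existing factor (not a product of the disposition) and it affects the outcome on its own, it is a confounder. The stratified rates, not the pooled rate, identify the causal effect.
Within each level — low-risk: 25.5% vs 9.1%; high-risk: 66.9% vs 54.1% — a short custodial sentence is lower every time.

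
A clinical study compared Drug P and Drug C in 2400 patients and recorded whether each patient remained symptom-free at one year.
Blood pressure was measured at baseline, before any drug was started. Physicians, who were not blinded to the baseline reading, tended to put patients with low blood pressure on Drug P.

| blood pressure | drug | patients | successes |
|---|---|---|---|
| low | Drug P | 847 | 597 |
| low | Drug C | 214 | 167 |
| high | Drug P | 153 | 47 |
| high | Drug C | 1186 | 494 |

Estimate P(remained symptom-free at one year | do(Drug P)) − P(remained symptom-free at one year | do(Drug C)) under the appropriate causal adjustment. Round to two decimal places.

Here blood pressure is a common cause — it drives both which drug a case falls under and the outcome. The crude comparison mixes populations; the stratum-specific rates are the causally relevant ones.
Adjusting over the population distribution of blood pressure: 0.442·(0.705−0.780) + 0.558·(0.307−0.417) = -0.094.

-0.09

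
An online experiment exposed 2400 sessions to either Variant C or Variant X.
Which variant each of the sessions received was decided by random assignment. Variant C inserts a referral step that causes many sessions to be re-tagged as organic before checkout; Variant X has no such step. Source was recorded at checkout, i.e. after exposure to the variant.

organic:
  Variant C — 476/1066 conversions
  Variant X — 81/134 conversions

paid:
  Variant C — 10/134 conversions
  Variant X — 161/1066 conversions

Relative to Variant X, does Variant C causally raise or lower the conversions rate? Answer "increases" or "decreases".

Variant X is higher inside every traffic source stratum but Variant C is higher in aggregate. Whether to stratify depends on how traffic source relates to the variant.
Traffic source lies on the pathway variant → traffic source → outcome, so adjusting for it blocks the indirect effect. For the total causal effect of variant, use the unadjusted pooled rates.
Pooled: Variant C 40.5% vs Variant X 20.2%; Variant C is higher overall.

increases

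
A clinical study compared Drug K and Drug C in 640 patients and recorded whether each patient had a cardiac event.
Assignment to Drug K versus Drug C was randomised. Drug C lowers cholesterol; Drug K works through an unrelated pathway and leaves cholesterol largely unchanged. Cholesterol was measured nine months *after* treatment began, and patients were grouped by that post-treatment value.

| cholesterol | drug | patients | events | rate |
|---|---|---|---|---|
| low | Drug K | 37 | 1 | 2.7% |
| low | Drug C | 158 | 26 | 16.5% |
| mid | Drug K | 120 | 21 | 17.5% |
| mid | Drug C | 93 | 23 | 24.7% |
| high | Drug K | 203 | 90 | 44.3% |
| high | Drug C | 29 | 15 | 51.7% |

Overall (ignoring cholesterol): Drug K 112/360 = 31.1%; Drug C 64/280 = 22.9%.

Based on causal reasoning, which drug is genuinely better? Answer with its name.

Drug C

Within every cholesterol level Drug K has the lower rate, yet pooled Drug C does — Simpson's reversal.
The distribution of cholesterol is itself part of what the drug does — it is an intermediate outcome. Holding it fixed would remove that part of the effect; the total effect is the pooled difference.
Pooled: Drug K 31.1% vs Drug C 22.9%; Drug C is lower overall.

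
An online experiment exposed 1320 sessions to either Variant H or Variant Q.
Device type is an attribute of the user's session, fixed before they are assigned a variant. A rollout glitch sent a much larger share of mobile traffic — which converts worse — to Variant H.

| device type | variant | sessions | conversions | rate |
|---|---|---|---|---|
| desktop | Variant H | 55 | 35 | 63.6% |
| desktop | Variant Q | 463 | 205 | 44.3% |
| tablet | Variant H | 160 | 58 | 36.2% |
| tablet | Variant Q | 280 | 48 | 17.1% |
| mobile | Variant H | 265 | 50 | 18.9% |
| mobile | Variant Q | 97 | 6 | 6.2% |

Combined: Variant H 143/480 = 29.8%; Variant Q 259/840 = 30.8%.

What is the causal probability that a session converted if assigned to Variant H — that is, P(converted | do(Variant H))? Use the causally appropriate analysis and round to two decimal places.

0.42

Variant H is higher inside every device type stratum but Variant Q is higher in aggregate. Whether to stratify depends on how device type relates to the variant.
Nothing the variant does changes device type; the imbalance is an allocation artefact. With device type also predicting the outcome, the pooled figure is confounded, and the within-stratum comparison is the causal one.
Standardising Variant H to the population device type mix: 0.392·35/55 + 0.333·58/160 + 0.274·50/265 = 0.422.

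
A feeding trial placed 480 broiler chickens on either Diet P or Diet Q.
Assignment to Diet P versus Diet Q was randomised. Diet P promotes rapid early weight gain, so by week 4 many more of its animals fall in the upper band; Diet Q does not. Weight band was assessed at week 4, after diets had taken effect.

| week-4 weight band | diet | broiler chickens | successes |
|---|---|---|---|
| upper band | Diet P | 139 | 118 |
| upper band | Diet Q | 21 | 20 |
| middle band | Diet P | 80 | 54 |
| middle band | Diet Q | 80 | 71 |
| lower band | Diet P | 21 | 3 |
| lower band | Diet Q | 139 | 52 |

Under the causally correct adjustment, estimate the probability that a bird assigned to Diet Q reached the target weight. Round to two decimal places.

Week-4 weight band lies on the pathway diet → week-4 weight band → outcome, so adjusting for it blocks the indirect effect. For the total causal effect of diet, use the unadjusted pooled rates.
So P(outcome | do(Diet Q)) is just the pooled rate for Diet Q: 143/240 = 0.596.

0.60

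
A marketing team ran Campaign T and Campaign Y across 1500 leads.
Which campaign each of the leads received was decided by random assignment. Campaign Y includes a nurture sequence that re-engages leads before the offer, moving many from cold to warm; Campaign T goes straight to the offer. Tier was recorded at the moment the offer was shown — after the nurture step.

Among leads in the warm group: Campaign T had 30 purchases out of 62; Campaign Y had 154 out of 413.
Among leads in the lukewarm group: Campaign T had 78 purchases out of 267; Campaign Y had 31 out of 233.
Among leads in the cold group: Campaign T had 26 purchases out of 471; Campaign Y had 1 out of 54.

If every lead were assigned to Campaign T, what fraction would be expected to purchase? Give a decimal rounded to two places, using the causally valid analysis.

Within every engagement tier level Campaign T has the higher rate, yet pooled Campaign Y does — Simpson's reversal.
Engagement tier lies on the pathway campaign → engagement tier → outcome, so adjusting for it blocks the indirect effect. For the total causal effect of campaign, use the unadjusted pooled rates.
So P(outcome | do(Campaign T)) is just the pooled rate for Campaign T: 134/800 = 0.168.

0.17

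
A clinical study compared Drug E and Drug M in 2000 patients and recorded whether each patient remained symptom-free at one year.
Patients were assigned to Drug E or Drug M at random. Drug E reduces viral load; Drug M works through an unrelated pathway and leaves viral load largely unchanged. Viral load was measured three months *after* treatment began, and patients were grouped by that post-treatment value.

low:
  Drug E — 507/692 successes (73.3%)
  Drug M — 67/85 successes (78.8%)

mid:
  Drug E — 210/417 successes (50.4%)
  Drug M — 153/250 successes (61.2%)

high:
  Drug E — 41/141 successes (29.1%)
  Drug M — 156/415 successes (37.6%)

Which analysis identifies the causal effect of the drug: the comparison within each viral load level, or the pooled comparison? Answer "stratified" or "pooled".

The stratified and pooled comparisons disagree (Drug M wins within each viral load; Drug E wins overall), so the answer turns on the causal role of viral load.
Because the drug influences viral load, viral load is a post-treatment mediator, not a confounder. Stratifying on it would bias the estimate; the causal effect is the crude pooled difference.
Pooled: Drug E 60.6% vs Drug M 50.1%; Drug E is higher overall.

pooled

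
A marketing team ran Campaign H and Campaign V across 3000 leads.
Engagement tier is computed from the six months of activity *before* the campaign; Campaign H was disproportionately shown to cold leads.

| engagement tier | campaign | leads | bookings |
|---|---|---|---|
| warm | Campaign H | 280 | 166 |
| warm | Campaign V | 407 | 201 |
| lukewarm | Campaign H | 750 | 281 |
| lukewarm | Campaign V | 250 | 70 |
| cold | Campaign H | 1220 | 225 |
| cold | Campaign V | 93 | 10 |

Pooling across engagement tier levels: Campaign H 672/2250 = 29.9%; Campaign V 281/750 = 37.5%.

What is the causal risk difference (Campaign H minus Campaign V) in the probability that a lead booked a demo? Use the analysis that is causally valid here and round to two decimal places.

+0.09

Within every engagement tier level Campaign H has the higher rate, yet pooled Campaign V does — Simpson's reversal.
The imbalance in engagement tier arose from how leads were allocated, not from anything the campaign did; and engagement tier independently affects the outcome. The pooled gap is confounded — condition on engagement tier.
Adjusting over the population distribution of engagement tier: 0.229·(0.593−0.494) + 0.333·(0.375−0.280) + 0.438·(0.184−0.108) = +0.088.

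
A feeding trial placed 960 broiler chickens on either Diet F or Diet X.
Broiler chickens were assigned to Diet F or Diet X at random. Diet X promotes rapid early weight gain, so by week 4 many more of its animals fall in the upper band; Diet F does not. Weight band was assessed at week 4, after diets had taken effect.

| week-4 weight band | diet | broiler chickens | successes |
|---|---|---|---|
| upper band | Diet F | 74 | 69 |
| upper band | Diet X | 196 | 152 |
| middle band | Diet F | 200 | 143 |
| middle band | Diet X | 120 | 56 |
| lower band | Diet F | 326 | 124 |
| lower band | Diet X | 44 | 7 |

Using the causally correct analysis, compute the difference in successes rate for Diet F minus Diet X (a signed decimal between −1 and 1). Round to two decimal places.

-0.04

Within every week-4 weight band level Diet F has the higher rate, yet pooled Diet X does — Simpson's reversal.
Week-4 weight band lies on the pathway diet → week-4 weight band → outcome, so adjusting for it blocks the indirect effect. For the total causal effect of diet, use the unadjusted pooled rates.
The causal difference is the pooled difference: 0.560 − 0.597 = -0.037.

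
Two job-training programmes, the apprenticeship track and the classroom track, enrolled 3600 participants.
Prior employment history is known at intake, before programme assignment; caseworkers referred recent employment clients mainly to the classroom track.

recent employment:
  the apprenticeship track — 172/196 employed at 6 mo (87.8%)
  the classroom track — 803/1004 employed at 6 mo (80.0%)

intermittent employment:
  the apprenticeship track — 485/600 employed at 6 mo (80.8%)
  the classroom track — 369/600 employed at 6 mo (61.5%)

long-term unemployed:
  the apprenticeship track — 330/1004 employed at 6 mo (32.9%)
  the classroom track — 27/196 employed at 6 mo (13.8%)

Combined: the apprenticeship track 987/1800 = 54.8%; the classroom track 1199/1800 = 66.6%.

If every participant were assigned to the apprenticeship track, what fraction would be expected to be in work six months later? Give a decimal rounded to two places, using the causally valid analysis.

The prior employment history-specific comparison favours the apprenticeship track throughout, but the pooled figures favour the classroom track. The question is whether to condition on prior employment history.
Here prior employment history is a common cause — it drives both which programme a case falls under and the outcome. The crude comparison mixes populations; the stratum-specific rates are the causally relevant ones.
Standardising the apprenticeship track to the population prior employment history mix: 0.333·172/196 + 0.333·485/600 + 0.333·330/1004 = 0.672.

0.67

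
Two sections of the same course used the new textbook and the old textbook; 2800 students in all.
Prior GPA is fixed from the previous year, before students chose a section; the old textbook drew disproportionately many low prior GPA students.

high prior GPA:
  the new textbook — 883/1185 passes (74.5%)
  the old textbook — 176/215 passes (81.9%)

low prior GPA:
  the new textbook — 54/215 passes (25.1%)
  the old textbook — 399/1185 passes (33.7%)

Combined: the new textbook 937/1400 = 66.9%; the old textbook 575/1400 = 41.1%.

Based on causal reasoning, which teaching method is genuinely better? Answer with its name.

the old textbook

Prior GPA band is set before the teaching method has any effect — it is not caused by the teaching method — and it independently drives the outcome. That makes it a confounder, so the causal comparison is within prior GPA band levels.
Within each level — high prior GPA: 74.5% vs 81.9%; low prior GPA: 25.1% vs 33.7% — the old textbook is higher every time.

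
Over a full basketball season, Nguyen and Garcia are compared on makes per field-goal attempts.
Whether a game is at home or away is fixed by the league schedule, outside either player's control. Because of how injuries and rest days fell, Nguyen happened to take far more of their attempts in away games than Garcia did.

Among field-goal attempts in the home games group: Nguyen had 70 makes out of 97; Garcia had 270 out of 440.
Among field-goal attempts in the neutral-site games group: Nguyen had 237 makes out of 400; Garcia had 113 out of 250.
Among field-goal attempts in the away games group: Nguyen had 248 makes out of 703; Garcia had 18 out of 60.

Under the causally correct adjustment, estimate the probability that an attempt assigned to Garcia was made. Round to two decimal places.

0.44

Nothing the player does changes game venue; the imbalance is an allocation artefact. With game venue also predicting the outcome, the pooled figure is confounded, and the within-stratum comparison is the causal one.
Standardising Garcia to the population game venue mix: 0.275·270/440 + 0.333·113/250 + 0.391·18/60 = 0.437.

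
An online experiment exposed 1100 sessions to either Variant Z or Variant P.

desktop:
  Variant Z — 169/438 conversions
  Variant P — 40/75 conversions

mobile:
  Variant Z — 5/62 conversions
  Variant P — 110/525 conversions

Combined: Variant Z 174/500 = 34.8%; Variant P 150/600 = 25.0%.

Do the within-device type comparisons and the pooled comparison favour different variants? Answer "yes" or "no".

yes

Within each device type level (desktop 38.6% vs 53.3%; mobile 8.1% vs 21.0%), Variant P has the higher rate every time. Pooled: 34.8% vs 25.0% — Variant Z has the higher rate overall. The two comparisons disagree.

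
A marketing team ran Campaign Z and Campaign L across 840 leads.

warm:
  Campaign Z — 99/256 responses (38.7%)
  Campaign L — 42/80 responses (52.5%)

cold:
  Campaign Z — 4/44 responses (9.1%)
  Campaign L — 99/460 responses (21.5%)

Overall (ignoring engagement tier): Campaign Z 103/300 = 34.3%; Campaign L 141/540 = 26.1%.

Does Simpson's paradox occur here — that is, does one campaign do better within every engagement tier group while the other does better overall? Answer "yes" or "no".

Within each engagement tier level (warm 38.7% vs 52.5%; cold 9.1% vs 21.5%), Campaign L has the higher rate every time. Pooled: 34.3% vs 26.1% — Campaign Z has the higher rate overall. The two comparisons disagree.

yes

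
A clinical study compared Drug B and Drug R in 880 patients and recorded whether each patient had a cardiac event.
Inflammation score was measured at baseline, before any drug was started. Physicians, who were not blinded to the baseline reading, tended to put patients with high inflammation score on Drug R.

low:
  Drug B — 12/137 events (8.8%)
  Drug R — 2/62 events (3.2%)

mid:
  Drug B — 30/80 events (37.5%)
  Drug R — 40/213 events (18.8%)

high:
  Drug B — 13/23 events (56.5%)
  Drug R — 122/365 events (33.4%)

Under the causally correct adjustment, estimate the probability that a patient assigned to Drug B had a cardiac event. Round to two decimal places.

0.39

Inflammation score differs across drugs for reasons unrelated to any effect of the drug itself, and it separately predicts the outcome — a classic confounder. We must compare within inflammation score levels.
Standardising Drug B to the population inflammation score mix: 0.226·12/137 + 0.333·30/80 + 0.441·13/23 = 0.394.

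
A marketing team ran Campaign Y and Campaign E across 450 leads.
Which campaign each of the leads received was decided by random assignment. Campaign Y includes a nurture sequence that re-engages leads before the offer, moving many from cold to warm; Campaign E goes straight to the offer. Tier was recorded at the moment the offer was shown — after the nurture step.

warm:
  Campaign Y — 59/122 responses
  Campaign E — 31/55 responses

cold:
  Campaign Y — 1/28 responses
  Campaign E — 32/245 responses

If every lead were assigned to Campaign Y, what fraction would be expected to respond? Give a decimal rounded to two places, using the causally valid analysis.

Engagement tier here is a post-treatment variable shaped by the campaign; conditioning on it would introduce bias rather than remove it. The overall comparison is the causal one.
So P(outcome | do(Campaign Y)) is just the pooled rate for Campaign Y: 60/150 = 0.400.

0.40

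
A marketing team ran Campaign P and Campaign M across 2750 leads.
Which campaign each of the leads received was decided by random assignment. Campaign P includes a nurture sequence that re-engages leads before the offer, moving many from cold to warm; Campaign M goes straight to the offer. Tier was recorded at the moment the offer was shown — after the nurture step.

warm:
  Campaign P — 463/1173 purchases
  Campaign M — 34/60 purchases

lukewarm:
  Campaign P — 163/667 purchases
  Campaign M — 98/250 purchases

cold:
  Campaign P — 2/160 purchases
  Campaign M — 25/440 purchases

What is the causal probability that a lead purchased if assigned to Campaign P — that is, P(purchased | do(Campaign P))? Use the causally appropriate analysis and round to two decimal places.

0.31

Engagement tier is downstream of the campaign. One should not condition on a consequence of treatment, so the overall rates are the right comparison.
So P(outcome | do(Campaign P)) is just the pooled rate for Campaign P: 628/2000 = 0.314.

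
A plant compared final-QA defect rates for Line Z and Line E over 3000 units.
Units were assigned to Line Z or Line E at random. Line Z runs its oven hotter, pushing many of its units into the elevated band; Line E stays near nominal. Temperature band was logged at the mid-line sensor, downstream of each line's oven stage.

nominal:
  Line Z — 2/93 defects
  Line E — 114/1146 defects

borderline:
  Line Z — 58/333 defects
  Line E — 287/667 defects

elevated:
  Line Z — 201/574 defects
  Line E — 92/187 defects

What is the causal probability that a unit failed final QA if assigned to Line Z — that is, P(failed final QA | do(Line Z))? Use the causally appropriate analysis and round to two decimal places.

0.26

Within every in-process temperature band level Line Z has the lower rate, yet pooled Line E does — Simpson's reversal.
The distribution of in-process temperature band is itself part of what the line does — it is an intermediate outcome. Holding it fixed would remove that part of the effect; the total effect is the pooled difference.
So P(outcome | do(Line Z)) is just the pooled rate for Line Z: 261/1000 = 0.261.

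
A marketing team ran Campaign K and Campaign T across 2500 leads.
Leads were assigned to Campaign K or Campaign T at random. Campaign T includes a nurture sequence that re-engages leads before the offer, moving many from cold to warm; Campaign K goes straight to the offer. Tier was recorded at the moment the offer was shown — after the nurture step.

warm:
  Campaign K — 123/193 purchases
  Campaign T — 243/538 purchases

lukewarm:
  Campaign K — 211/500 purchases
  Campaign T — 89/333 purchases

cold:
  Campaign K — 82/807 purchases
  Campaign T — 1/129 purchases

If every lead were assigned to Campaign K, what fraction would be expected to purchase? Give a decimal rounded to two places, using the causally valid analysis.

Engagement tier here is a post-treatment variable shaped by the campaign; conditioning on it would introduce bias rather than remove it. The overall comparison is the causal one.
So P(outcome | do(Campaign K)) is just the pooled rate for Campaign K: 416/1500 = 0.277.

0.28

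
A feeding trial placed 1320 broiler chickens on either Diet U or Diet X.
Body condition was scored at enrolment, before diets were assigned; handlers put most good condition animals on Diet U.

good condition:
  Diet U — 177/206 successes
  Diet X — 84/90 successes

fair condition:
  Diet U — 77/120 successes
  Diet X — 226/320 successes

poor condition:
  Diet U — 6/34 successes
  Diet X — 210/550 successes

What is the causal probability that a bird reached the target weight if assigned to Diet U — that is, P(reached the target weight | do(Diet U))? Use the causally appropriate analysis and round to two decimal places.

The starting body condition-specific comparison favours Diet X throughout, but the pooled figures favour Diet U. The question is whether to condition on starting body condition.
Here starting body condition is a common cause — it drives both which diet a case falls under and the outcome. The crude comparison mixes populations; the stratum-specific rates are the causally relevant ones.
Standardising Diet U to the population starting body condition mix: 0.224·177/206 + 0.333·77/120 + 0.442·6/34 = 0.485.

0.48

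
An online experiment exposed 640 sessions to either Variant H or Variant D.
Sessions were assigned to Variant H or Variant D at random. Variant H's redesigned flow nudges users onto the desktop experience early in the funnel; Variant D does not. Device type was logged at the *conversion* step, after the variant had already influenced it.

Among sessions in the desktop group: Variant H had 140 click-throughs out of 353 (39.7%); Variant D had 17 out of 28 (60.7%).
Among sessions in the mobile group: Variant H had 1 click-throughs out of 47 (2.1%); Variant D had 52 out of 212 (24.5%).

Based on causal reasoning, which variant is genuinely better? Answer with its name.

Variant H

Variant D is higher inside every device type stratum but Variant H is higher in aggregate. Whether to stratify depends on how device type relates to the variant.
The distribution of device type is itself part of what the variant does — it is an intermediate outcome. Holding it fixed would remove that part of the effect; the total effect is the pooled difference.
Pooled: Variant H 35.2% vs Variant D 28.7%; Variant H is higher overall.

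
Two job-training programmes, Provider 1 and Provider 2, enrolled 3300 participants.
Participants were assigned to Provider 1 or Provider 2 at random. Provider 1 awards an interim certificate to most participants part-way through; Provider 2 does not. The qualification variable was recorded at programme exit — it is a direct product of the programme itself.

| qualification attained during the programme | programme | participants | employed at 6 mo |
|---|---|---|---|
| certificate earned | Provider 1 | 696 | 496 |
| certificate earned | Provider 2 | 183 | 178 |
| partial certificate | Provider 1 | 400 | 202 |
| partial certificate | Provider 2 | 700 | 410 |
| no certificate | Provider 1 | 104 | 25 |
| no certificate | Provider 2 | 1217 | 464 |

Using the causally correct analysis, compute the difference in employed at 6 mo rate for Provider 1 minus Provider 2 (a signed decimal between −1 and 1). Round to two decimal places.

The qualification attained during the programme-specific comparison favours Provider 2 throughout, but the pooled figures favour Provider 1. The question is whether to condition on qualification attained during the programme.
Qualification attained during the programme lies on the pathway programme → qualification attained during the programme → outcome, so adjusting for it blocks the indirect effect. For the total causal effect of programme, use the unadjusted pooled rates.
The causal difference is the pooled difference: 0.603 − 0.501 = +0.102.

+0.10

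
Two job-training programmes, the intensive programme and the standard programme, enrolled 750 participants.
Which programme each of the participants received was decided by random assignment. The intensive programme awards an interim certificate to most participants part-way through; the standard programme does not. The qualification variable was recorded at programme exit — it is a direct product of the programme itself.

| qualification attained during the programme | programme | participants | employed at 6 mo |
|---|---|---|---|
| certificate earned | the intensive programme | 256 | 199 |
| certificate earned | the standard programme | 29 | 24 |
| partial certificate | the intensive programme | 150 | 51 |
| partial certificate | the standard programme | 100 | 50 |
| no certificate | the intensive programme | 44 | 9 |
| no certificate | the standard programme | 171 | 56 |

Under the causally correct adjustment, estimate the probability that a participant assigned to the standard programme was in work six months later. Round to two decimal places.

0.43

the standard programme is higher inside every qualification attained during the programme stratum but the intensive programme is higher in aggregate. Whether to stratify depends on how qualification attained during the programme relates to the programme.
Qualification attained during the programme is recorded after the programme and is itself shifted by it — it sits on the causal path from programme to outcome. Conditioning on a mediator would strip out part of the effect we want; the pooled comparison gives the total causal effect.
So P(outcome | do(the standard programme)) is just the pooled rate for the standard programme: 130/300 = 0.433.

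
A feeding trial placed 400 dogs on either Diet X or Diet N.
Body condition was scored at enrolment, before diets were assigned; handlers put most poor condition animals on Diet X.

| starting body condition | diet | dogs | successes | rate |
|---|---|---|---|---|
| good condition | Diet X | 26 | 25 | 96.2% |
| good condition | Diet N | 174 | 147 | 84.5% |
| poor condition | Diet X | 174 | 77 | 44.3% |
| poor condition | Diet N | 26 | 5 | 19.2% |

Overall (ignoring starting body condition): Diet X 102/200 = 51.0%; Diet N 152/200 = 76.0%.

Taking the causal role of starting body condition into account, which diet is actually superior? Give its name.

Diet X

Since starting body condition is a pre-existing factor (not a product of the diet) and it affects the outcome on its own, it is a confounder. The stratified rates, not the pooled rate, identify the causal effect.
Within each level — good condition: 96.2% vs 84.5%; poor condition: 44.3% vs 19.2% — Diet X is higher every time.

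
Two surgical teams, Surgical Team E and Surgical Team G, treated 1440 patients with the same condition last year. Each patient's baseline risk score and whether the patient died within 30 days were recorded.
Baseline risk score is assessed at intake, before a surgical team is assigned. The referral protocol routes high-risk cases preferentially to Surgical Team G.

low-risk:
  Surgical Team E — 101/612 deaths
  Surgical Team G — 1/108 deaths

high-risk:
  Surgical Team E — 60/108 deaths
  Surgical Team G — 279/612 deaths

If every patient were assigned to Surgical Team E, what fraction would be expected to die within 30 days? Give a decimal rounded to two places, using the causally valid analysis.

0.36

Surgical Team G is lower inside every baseline risk score stratum but Surgical Team E is lower in aggregate. Whether to stratify depends on how baseline risk score relates to the surgical team.
Baseline risk score differs across surgical teams for reasons unrelated to any effect of the surgical team itself, and it separately predicts the outcome — a classic confounder. We must compare within baseline risk score levels.
Standardising Surgical Team E to the population baseline risk score mix: 0.500·101/612 + 0.500·60/108 = 0.360.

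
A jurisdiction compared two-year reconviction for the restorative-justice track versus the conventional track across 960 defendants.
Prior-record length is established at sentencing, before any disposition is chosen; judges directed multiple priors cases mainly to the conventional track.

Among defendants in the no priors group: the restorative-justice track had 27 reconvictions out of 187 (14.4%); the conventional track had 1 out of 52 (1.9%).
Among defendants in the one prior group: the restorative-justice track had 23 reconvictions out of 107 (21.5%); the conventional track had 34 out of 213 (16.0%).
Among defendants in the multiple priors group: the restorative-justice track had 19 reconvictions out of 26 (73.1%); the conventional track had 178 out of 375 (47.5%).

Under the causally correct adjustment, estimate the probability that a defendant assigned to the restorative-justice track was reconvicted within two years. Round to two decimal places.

The imbalance in prior-record length arose from how defendants were allocated, not from anything the disposition did; and prior-record length independently affects the outcome. The pooled gap is confounded — condition on prior-record length.
Standardising the restorative-justice track to the population prior-record length mix: 0.249·27/187 + 0.333·23/107 + 0.418·19/26 = 0.413.

0.41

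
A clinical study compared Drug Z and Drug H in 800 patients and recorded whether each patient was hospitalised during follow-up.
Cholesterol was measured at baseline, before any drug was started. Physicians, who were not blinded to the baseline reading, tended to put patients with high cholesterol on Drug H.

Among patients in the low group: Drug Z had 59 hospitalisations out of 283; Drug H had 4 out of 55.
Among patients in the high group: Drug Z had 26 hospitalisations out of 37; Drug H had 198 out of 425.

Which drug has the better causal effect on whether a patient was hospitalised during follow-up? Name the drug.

Since cholesterol is a pre-existing factor (not a product of the drug) and it affects the outcome on its own, it is a confounder. The stratified rates, not the pooled rate, identify the causal effect.
Within each level — low: 20.8% vs 7.3%; high: 70.3% vs 46.6% — Drug H is lower every time.

Drug H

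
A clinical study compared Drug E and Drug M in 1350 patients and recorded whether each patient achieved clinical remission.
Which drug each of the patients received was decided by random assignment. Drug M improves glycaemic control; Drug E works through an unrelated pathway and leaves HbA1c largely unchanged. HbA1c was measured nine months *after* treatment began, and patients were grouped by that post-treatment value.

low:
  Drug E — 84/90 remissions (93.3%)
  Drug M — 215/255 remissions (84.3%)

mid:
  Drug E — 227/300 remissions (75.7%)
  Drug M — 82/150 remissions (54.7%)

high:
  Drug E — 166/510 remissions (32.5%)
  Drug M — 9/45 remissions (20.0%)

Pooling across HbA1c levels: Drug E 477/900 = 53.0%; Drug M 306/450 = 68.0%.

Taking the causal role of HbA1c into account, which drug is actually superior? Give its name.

Drug M

The HbA1c-specific comparison favours Drug E throughout, but the pooled figures favour Drug M. The question is whether to condition on HbA1c.
HbA1c here is a post-treatment variable shaped by the drug; conditioning on it would introduce bias rather than remove it. The overall comparison is the causal one.
Pooled: Drug E 53.0% vs Drug M 68.0%; Drug M is higher overall.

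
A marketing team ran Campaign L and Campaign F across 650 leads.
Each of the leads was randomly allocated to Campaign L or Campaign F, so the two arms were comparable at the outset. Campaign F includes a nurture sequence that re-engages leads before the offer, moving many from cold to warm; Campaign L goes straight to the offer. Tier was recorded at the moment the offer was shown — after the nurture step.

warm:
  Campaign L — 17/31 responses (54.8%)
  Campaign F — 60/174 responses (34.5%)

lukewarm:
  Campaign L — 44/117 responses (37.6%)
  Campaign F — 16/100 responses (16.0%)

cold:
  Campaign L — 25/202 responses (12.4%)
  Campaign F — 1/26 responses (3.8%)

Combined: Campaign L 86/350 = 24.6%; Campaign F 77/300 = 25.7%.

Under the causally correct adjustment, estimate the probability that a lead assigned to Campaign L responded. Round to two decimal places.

The engagement tier-specific comparison favours Campaign L throughout, but the pooled figures favour Campaign F. The question is whether to condition on engagement tier.
Stratifying would compare campaigns among leads the campaigns themselves sorted into engagement tier groups — a form of selection on an intermediate. The unconditioned pooled rates give the total causal effect.
So P(outcome | do(Campaign L)) is just the pooled rate for Campaign L: 86/350 = 0.246.

0.25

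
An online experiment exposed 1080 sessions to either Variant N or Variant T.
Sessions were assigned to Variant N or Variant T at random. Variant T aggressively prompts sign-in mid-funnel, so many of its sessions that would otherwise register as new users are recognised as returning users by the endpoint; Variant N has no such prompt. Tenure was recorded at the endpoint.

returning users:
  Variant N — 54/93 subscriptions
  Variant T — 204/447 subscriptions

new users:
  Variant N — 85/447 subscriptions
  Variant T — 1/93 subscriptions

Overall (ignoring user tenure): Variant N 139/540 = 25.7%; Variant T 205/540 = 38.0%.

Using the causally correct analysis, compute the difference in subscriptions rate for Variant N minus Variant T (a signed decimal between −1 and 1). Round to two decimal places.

-0.12

Variant N is higher inside every user tenure stratum but Variant T is higher in aggregate. Whether to stratify depends on how user tenure relates to the variant.
User tenure is recorded after the variant and is itself shifted by it — it sits on the causal path from variant to outcome. Conditioning on a mediator would strip out part of the effect we want; the pooled comparison gives the total causal effect.
The causal difference is the pooled difference: 0.257 − 0.380 = -0.122.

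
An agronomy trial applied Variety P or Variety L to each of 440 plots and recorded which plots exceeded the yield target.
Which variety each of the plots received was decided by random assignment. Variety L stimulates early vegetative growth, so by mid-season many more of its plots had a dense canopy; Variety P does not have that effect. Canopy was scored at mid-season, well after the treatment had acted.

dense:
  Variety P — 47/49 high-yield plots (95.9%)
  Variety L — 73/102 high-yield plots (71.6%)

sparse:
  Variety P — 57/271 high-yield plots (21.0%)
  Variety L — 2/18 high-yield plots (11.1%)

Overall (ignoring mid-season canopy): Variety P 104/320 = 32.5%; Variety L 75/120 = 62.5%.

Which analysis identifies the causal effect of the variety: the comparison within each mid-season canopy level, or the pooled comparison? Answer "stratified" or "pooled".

Mid-season canopy lies on the pathway variety → mid-season canopy → outcome, so adjusting for it blocks the indirect effect. For the total causal effect of variety, use the unadjusted pooled rates.
Pooled: Variety P 32.5% vs Variety L 62.5%; Variety L is higher overall.

pooled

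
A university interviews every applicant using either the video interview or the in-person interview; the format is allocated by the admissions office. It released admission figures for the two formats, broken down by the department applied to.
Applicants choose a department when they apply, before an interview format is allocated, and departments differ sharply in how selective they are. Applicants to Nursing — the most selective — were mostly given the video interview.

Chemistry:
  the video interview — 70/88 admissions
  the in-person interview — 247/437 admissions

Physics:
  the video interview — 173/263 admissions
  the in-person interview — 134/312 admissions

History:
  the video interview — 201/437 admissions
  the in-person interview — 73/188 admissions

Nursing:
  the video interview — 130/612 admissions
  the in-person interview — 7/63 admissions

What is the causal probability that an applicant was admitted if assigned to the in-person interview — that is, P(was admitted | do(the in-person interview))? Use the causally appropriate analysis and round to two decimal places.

0.36

Within every department level the video interview has the higher rate, yet pooled the in-person interview does — Simpson's reversal.
Department is set before the interview format has any effect — it is not caused by the interview format — and it independently drives the outcome. That makes it a confounder, so the causal comparison is within department levels.
Standardising the in-person interview to the population department mix: 0.219·247/437 + 0.240·134/312 + 0.260·73/188 + 0.281·7/63 = 0.359.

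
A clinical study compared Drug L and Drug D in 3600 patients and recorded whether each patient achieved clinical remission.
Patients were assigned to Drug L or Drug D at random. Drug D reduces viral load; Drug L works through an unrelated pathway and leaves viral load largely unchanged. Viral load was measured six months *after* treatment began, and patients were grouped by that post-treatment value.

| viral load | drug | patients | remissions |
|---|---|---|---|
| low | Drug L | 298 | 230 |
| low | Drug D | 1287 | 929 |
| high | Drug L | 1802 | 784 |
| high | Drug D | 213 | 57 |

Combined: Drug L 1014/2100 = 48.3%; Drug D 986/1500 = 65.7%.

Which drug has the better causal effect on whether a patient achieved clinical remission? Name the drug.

Within every viral load level Drug L has the higher rate, yet pooled Drug D does — Simpson's reversal.
The distribution of viral load is itself part of what the drug does — it is an intermediate outcome. Holding it fixed would remove that part of the effect; the total effect is the pooled difference.
Pooled: Drug L 48.3% vs Drug D 65.7%; Drug D is higher overall.

Drug D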